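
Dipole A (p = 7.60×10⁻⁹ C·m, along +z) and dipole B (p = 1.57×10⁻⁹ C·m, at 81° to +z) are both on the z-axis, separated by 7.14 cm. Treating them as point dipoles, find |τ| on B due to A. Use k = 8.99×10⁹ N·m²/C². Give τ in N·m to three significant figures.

τ ≈ 5.82×10⁻⁴ N·m

The second dipole sits on the axis of the first, so the field there is axial: E₁ = 2kp₁/r³ along +z.
E₁ = 2(8.99×10⁹)(7.60×10⁻⁹)/(0.0714)³ = 3.754×10⁵ N/C.
Torque on the second dipole: τ = p₂ E₁ sinθ.
τ = (1.57×10⁻⁹)(3.754×10⁵)·sin81° = 5.821×10⁻⁴ N·m.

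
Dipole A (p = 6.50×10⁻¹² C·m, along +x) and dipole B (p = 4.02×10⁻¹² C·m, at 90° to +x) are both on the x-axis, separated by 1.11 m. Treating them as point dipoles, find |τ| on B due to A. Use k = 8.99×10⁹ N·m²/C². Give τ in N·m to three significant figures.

The second dipole sits on the axis of the first, so the field there is axial: E₁ = 2kp₁/r³ along +x.
E₁ = 2(8.99×10⁹)(6.50×10⁻¹²)/(1.11)³ = 0.08545 N/C.
Torque on the second dipole: τ = p₂ E₁ sinθ.
τ = (4.02×10⁻¹²)(0.08545)·sin90° = 3.435×10⁻¹³ N·m.

τ ≈ 3.44×10⁻¹³ N·m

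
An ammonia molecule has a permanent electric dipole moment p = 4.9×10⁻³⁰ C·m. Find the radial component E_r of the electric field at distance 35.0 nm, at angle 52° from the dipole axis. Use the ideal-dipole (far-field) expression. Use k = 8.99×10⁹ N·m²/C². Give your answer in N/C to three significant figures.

E_r ≈ 1270 N/C

For a dipole, E_r = (2kp cosθ)/r³.
kp/r³ = (8.99×10⁹)(4.90×10⁻³⁰)/(3.50×10⁻⁸)³ = 1027 N/C.
E_r = 2·1027·cos52° = 1265 N/C.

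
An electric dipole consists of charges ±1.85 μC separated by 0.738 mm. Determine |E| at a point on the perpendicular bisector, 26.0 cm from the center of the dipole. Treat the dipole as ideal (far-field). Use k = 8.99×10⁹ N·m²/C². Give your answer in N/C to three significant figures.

E ≈ 698 N/C

Dipole moment p = qd = (1.85×10⁻⁶ C)(7.38×10⁻⁴ m) = 1.365×10⁻⁹ C·m.
On the perpendicular bisector E = kp/r³ (half the axial value at the same distance).
E = (8.99×10⁹)(1.365×10⁻⁹) / (0.260)³ = 698.2 N/C.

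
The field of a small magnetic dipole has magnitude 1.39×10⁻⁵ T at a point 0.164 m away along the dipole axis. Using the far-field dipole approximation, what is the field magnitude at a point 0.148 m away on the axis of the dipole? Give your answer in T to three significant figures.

Dipole fields scale as 1/r³ in the far field; the geometry is the same at both points.
B₂ = B₁ · (r₁/r₂)³ = 1.39×10⁻⁵ · (0.164/0.148)³.
(r₁/r₂)³ = (1.108)³ = 1.361.
B₂ ≈ 1.891×10⁻⁵ T.

B ≈ 1.89×10⁻⁵ T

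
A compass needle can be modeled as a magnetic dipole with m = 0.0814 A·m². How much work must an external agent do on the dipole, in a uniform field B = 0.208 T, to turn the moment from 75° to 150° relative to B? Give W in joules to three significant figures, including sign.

W_ext = ΔU = −mB cosθ₂ + mB cosθ₁ = mB(cosθ₁ − cosθ₂).
W = (0.0814)(0.208)·(cos75° − cos150°) = (0.01693)·(+1.1248) = 0.01904 J.

W ≈ 0.0190 J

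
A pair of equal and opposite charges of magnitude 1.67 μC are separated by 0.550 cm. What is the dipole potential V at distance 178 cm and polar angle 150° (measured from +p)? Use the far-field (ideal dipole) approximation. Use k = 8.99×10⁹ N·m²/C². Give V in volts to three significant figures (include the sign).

Dipole moment p = qd = (1.67×10⁻⁶ C)(0.00550 m) = 9.185×10⁻⁹ C·m.
The dipole potential is V = kp cosθ / r².
V = (8.99×10⁹)(9.185×10⁻⁹)·cos150° / (1.78)² = -22.57 V.

V ≈ -22.6 V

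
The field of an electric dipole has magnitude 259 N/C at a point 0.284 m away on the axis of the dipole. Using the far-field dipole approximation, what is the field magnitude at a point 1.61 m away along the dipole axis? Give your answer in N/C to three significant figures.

Dipole fields scale as 1/r³ in the far field; the geometry is the same at both points.
E₂ = E₁ · (r₁/r₂)³ = 259 · (0.284/1.61)³.
(r₁/r₂)³ = (0.1764)³ = 0.005489.
E₂ ≈ 1.422 N/C.

E ≈ 1.42 N/C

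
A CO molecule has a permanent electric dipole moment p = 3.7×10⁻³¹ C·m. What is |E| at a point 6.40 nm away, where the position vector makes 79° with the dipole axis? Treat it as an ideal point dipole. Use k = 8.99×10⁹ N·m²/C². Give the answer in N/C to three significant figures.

At angle θ the dipole field magnitude is E = (kp/r³)·√(1 + 3cos²θ).
kp/r³ = (8.99×10⁹)(3.70×10⁻³¹) / (6.40×10⁻⁹)³ = 1.269×10⁴ N/C.
√(1 + 3cos²79°) = √(1 + 3·0.0364) = √1.1092 ≈ 1.0532.
E ≈ 1.269×10⁴ × 1.053 = 1.336×10⁴ N/C.

E ≈ 1.34×10⁴ N/C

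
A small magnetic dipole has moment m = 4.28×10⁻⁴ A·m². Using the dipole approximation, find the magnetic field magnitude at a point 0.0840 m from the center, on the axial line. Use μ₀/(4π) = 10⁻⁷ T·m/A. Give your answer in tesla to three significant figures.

B ≈ 1.44×10⁻⁷ T

On axis B = (μ₀/4π)·2m/r³.
B = 2·(10⁻⁷)·(4.28×10⁻⁴) / (0.0840)³ = 1.444×10⁻⁷ T.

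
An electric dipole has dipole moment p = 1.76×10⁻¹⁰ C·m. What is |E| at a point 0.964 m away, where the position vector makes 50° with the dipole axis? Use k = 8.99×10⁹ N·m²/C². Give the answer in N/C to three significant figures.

At angle θ the dipole field magnitude is E = (kp/r³)·√(1 + 3cos²θ).
kp/r³ = (8.99×10⁹)(1.76×10⁻¹⁰) / (0.964)³ = 1.766 N/C.
√(1 + 3cos²50°) = √(1 + 3·0.4132) = √2.2395 ≈ 1.4965.
E ≈ 1.766 × 1.497 = 2.643 N/C.

E ≈ 2.64 N/C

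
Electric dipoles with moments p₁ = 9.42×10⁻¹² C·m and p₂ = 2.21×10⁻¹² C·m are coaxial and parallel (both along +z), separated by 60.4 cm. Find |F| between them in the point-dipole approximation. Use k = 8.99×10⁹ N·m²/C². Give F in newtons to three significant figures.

On-axis field of dipole 1 at distance r: E = 2kp₁/r³. Force on dipole 2 is F = p₂·dE/dr (gradient along axis).
dE/dr = −6kp₁/r⁴, so |F| = 6kp₁p₂/r⁴ (attractive for aligned moments).
F = 6(8.99×10⁹)(9.42×10⁻¹²)(2.21×10⁻¹²)/(0.604)⁴ = 8.437×10⁻¹² N.

F ≈ 8.44×10⁻¹² N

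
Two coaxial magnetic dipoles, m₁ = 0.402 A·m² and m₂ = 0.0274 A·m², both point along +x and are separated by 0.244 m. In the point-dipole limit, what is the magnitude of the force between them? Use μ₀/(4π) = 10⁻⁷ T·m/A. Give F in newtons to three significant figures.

On-axis B of dipole 1: B = (μ₀/4π)·2m₁/r³. Force on dipole 2: F = m₂·dB/dr.
dB/dr = −(μ₀/4π)·6m₁/r⁴, so |F| = (μ₀/4π)·6m₁m₂/r⁴.
F = 6(10⁻⁷)(0.402)(0.0274)/(0.244)⁴ = 1.865×10⁻⁶ N.

F ≈ 1.86×10⁻⁶ N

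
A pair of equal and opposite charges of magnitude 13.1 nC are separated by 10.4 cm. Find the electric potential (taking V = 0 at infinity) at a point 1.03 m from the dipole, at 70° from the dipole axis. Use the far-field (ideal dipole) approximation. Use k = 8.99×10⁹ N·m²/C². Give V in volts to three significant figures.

V ≈ 3.95 V

Dipole moment p = qd = (1.31×10⁻⁸ C)(0.104 m) = 1.362×10⁻⁹ C·m.
The dipole potential is V = kp cosθ / r².
V = (8.99×10⁹)(1.362×10⁻⁹)·cos70° / (1.03)² = 3.947 V.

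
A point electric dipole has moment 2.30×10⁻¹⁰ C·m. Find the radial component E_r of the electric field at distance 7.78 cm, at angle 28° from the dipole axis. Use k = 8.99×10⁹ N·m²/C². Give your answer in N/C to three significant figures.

E_r ≈ 7750 N/C

For a dipole, E_r = (2kp cosθ)/r³.
kp/r³ = (8.99×10⁹)(2.30×10⁻¹⁰)/(0.0778)³ = 4391 N/C.
E_r = 2·4391·cos28° = 7754 N/C.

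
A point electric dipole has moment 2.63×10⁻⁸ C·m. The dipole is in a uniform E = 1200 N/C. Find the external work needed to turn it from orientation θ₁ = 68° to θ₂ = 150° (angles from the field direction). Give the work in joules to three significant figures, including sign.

W ≈ 3.92×10⁻⁵ J

W_ext = ΔU = U(θ₂) − U(θ₁) = −pE cosθ₂ − (−pE cosθ₁) = pE(cosθ₁ − cosθ₂).
W = (2.63×10⁻⁸)(1200)·(cos68° − cos150°) = (3.156×10⁻⁵)·(+1.2406) = 3.915×10⁻⁵ J.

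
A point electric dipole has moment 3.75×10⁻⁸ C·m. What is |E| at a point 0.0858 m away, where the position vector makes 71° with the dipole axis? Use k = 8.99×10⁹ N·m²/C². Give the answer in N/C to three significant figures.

At angle θ the dipole field magnitude is E = (kp/r³)·√(1 + 3cos²θ).
kp/r³ = (8.99×10⁹)(3.75×10⁻⁸) / (0.0858)³ = 5.337×10⁵ N/C.
√(1 + 3cos²71°) = √(1 + 3·0.1060) = √1.3180 ≈ 1.1480.
E ≈ 5.337×10⁵ × 1.148 = 6.128×10⁵ N/C.

E ≈ 6.13×10⁵ N/C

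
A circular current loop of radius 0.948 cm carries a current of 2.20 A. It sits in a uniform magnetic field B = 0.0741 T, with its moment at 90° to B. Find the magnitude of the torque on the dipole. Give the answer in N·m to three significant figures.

τ ≈ 4.60×10⁻⁵ N·m

Magnetic moment m = IA = Iπa² = (2.20)·π·(0.00948)² = 6.211×10⁻⁴ A·m².
Torque on a magnetic dipole: τ = mB sinθ.
τ = (6.211×10⁻⁴)(0.0741)·sin90° = 4.602×10⁻⁵ N·m.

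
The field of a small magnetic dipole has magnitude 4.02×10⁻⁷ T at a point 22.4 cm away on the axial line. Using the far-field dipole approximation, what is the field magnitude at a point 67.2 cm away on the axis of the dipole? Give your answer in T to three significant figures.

B ≈ 1.49×10⁻⁸ T

Dipole fields scale as 1/r³ in the far field; the geometry is the same at both points.
B₂ = B₁ · (r₁/r₂)³ = 4.02×10⁻⁷ · (22.4/67.2)³.
(r₁/r₂)³ = (0.3333)³ = 0.03704.
B₂ ≈ 1.489×10⁻⁸ T.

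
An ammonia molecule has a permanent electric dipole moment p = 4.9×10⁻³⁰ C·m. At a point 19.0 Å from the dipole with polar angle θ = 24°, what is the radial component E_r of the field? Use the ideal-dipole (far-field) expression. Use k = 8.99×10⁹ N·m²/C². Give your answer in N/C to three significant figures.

E_r ≈ 1.17×10⁷ N/C

For a dipole, E_r = (2kp cosθ)/r³.
kp/r³ = (8.99×10⁹)(4.90×10⁻³⁰)/(1.90×10⁻⁹)³ = 6.422×10⁶ N/C.
E_r = 2·6.422×10⁶·cos24° = 1.173×10⁷ N/C.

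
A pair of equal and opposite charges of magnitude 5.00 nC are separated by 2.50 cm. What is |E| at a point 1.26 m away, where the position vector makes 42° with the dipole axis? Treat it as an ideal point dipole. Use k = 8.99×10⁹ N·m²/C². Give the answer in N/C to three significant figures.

E ≈ 0.916 N/C

Dipole moment p = qd = (5.00×10⁻⁹ C)(0.0250 m) = 1.25×10⁻¹⁰ C·m.
At angle θ the dipole field magnitude is E = (kp/r³)·√(1 + 3cos²θ).
kp/r³ = (8.99×10⁹)(1.25×10⁻¹⁰) / (1.26)³ = 0.5618 N/C.
√(1 + 3cos²42°) = √(1 + 3·0.5523) = √2.6568 ≈ 1.6300.
E ≈ 0.5618 × 1.630 = 0.9157 N/C.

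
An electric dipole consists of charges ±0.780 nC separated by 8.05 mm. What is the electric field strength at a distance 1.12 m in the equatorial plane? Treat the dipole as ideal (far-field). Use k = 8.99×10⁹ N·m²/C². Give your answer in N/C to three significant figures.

Dipole moment p = qd = (7.80×10⁻¹⁰ C)(0.00805 m) = 6.279×10⁻¹² C·m.
On the perpendicular bisector E = kp/r³ (half the axial value at the same distance).
E = (8.99×10⁹)(6.279×10⁻¹²) / (1.12)³ = 0.04018 N/C.

E ≈ 0.0402 N/C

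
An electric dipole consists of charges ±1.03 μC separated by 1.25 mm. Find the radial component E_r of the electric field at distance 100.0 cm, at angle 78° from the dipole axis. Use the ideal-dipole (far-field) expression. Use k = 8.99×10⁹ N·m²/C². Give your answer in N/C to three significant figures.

Dipole moment p = qd = (1.03×10⁻⁶ C)(0.00125 m) = 1.288×10⁻⁹ C·m.
For a dipole, E_r = (2kp cosθ)/r³.
kp/r³ = (8.99×10⁹)(1.288×10⁻⁹)/(1.00)³ = 11.58 N/C.
E_r = 2·11.58·cos78° = 4.815 N/C.

E_r ≈ 4.81 N/C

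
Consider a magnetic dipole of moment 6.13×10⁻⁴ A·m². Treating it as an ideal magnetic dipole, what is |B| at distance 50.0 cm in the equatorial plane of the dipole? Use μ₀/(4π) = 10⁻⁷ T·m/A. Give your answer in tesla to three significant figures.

B ≈ 4.90×10⁻¹⁰ T

In the equatorial plane B = (μ₀/4π)·m/r³ (half the axial value).
B = (10⁻⁷)·(6.13×10⁻⁴) / (0.500)³ = 4.904×10⁻¹⁰ T.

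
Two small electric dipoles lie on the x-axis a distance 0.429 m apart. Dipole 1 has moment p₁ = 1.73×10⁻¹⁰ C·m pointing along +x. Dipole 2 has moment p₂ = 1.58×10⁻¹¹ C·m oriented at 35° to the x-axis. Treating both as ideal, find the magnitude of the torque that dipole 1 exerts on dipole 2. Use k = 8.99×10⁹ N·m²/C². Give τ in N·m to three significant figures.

The second dipole sits on the axis of the first, so the field there is axial: E₁ = 2kp₁/r³ along +x.
E₁ = 2(8.99×10⁹)(1.73×10⁻¹⁰)/(0.429)³ = 39.40 N/C.
Torque on the second dipole: τ = p₂ E₁ sinθ.
τ = (1.58×10⁻¹¹)(39.40)·sin35° = 3.570×10⁻¹⁰ N·m.

τ ≈ 3.57×10⁻¹⁰ N·m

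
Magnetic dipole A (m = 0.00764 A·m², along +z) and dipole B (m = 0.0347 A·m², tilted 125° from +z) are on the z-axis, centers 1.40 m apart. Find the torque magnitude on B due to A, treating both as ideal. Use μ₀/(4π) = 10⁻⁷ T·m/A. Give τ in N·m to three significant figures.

Dipole B is on the axis of dipole A, so B₁ there is axial: B₁ = (μ₀/4π)·2m₁/r³ along +z.
B₁ = 2(10⁻⁷)(0.00764)/(1.40)³ = 5.569×10⁻¹⁰ T.
τ = m₂ B₁ sinθ.
τ = (0.0347)(5.569×10⁻¹⁰)·sin125° = 1.583×10⁻¹¹ N·m.

τ ≈ 1.58×10⁻¹¹ N·m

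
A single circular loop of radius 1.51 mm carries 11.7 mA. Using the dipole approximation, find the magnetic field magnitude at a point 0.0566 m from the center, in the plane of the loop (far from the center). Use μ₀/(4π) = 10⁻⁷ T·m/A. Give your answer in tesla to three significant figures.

Magnetic moment m = IA = Iπa² = (0.0117)·π·(0.00151)² = 8.381×10⁻⁸ A·m².
In the equatorial plane B = (μ₀/4π)·m/r³ (half the axial value).
B = (10⁻⁷)·(8.381×10⁻⁸) / (0.0566)³ = 4.622×10⁻¹¹ T.

B ≈ 4.62×10⁻¹¹ T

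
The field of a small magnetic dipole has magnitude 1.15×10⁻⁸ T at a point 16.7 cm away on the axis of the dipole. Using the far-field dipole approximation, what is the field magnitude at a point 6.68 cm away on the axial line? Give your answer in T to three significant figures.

Dipole fields scale as 1/r³ in the far field; the geometry is the same at both points.
B₂ = B₁ · (r₁/r₂)³ = 1.15×10⁻⁸ · (16.7/6.68)³.
(r₁/r₂)³ = (2.5)³ = 15.62.
B₂ ≈ 1.797×10⁻⁷ T.

B ≈ 1.80×10⁻⁷ T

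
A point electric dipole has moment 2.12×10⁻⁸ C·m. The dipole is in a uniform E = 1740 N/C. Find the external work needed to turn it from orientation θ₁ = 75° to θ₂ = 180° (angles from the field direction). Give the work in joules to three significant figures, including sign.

W ≈ 4.64×10⁻⁵ J

W_ext = ΔU = U(θ₂) − U(θ₁) = −pE cosθ₂ − (−pE cosθ₁) = pE(cosθ₁ − cosθ₂).
W = (2.12×10⁻⁸)(1740)·(cos75° − cos180°) = (3.689×10⁻⁵)·(+1.2588) = 4.644×10⁻⁵ J.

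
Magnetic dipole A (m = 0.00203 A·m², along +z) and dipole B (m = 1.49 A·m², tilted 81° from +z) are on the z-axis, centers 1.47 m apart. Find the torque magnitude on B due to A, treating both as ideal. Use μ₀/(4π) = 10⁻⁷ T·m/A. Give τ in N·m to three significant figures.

τ ≈ 1.88×10⁻¹⁰ N·m

Dipole B is on the axis of dipole A, so B₁ there is axial: B₁ = (μ₀/4π)·2m₁/r³ along +z.
B₁ = 2(10⁻⁷)(0.00203)/(1.47)³ = 1.278×10⁻¹⁰ T.
τ = m₂ B₁ sinθ.
τ = (1.49)(1.278×10⁻¹⁰)·sin81° = 1.881×10⁻¹⁰ N·m.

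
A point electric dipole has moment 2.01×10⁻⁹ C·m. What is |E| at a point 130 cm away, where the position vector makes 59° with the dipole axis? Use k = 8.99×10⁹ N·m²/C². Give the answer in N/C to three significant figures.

At angle θ the dipole field magnitude is E = (kp/r³)·√(1 + 3cos²θ).
kp/r³ = (8.99×10⁹)(2.01×10⁻⁹) / (1.30)³ = 8.225 N/C.
√(1 + 3cos²59°) = √(1 + 3·0.2653) = √1.7958 ≈ 1.3401.
E ≈ 8.225 × 1.340 = 11.02 N/C.

E ≈ 11.0 N/C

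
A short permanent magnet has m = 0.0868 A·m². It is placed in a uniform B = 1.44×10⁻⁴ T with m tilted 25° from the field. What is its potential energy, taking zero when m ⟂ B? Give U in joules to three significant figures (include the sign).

U ≈ -1.13×10⁻⁵ J

U = −m·B = −mB cosθ.
U = −(0.0868)(1.44×10⁻⁴)·cos25° = -1.133×10⁻⁵ J.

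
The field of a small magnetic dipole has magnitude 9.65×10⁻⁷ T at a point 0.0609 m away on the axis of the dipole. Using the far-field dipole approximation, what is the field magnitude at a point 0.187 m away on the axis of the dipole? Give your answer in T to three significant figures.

Dipole fields scale as 1/r³ in the far field; the geometry is the same at both points.
B₂ = B₁ · (r₁/r₂)³ = 9.65×10⁻⁷ · (0.0609/0.187)³.
(r₁/r₂)³ = (0.3257)³ = 0.03454.
B₂ ≈ 3.333×10⁻⁸ T.

B ≈ 3.33×10⁻⁸ T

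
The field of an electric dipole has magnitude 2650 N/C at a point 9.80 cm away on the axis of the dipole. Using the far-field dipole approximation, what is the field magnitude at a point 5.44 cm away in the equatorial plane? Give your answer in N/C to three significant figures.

E ≈ 7750 N/C

Dipole fields scale as 1/r³ in the far field.
The axial field is twice the equatorial field at the same r, so the geometry factor is 1/2.
E₂ = E₁ · (1/2) · (r₁/r₂)³ = 2650 · 0.5 · (9.80/5.44)³.
(r₁/r₂)³ = (1.801)³ = 5.846.
E₂ ≈ 7746 N/C.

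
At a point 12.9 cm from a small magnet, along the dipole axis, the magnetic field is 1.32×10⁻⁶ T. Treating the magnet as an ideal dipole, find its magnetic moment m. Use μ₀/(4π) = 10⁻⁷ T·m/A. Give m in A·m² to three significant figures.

m ≈ 0.0142 A·m²

On axis B = (μ₀/4π)·2m/r³, so m = Br³·4π/(μ₀·2).
m = (1.32×10⁻⁶)·(0.129)³ / (2·10⁻⁷) = 0.01417 A·m².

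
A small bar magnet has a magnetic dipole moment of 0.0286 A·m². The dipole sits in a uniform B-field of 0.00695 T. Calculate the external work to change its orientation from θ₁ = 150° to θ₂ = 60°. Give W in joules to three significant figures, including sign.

W ≈ -2.72×10⁻⁴ J

W_ext = ΔU = −mB cosθ₂ + mB cosθ₁ = mB(cosθ₁ − cosθ₂).
W = (0.0286)(0.00695)·(cos150° − cos60°) = (1.988×10⁻⁴)·(-1.3660) = -2.715×10⁻⁴ J.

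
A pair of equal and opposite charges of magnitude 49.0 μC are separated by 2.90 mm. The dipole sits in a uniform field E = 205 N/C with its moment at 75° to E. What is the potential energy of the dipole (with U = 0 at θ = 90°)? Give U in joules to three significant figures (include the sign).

U ≈ -7.54×10⁻⁶ J

Dipole moment p = qd = (4.90×10⁻⁵ C)(0.00290 m) = 1.421×10⁻⁷ C·m.
U = −p·E = −pE cosθ.
U = −(1.421×10⁻⁷)(205)·cos75° = -7.540×10⁻⁶ J.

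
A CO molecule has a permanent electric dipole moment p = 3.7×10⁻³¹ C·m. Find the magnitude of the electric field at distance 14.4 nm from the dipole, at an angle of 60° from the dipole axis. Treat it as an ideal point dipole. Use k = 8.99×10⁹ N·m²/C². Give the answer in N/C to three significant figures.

E ≈ 1470 N/C

At angle θ the dipole field magnitude is E = (kp/r³)·√(1 + 3cos²θ).
kp/r³ = (8.99×10⁹)(3.70×10⁻³¹) / (1.44×10⁻⁸)³ = 1114 N/C.
√(1 + 3cos²60°) = √(1 + 3·0.2500) = √1.7500 ≈ 1.3229.
E ≈ 1114 × 1.323 = 1474 N/C.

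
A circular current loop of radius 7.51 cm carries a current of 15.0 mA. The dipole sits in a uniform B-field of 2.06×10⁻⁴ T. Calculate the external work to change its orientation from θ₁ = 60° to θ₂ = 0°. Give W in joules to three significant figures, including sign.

W ≈ -2.74×10⁻⁸ J

Magnetic moment m = IA = Iπa² = (0.0150)·π·(0.0751)² = 2.658×10⁻⁴ A·m².
W_ext = ΔU = −mB cosθ₂ + mB cosθ₁ = mB(cosθ₁ − cosθ₂).
W = (2.658×10⁻⁴)(2.06×10⁻⁴)·(cos60° − cos0°) = (5.475×10⁻⁸)·(-0.5000) = -2.738×10⁻⁸ J.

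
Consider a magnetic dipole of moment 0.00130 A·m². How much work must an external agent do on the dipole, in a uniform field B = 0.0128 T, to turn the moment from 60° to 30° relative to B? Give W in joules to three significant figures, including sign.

W_ext = ΔU = −mB cosθ₂ + mB cosθ₁ = mB(cosθ₁ − cosθ₂).
W = (0.00130)(0.0128)·(cos60° − cos30°) = (1.664×10⁻⁵)·(-0.3660) = -6.091×10⁻⁶ J.

W ≈ -6.09×10⁻⁶ J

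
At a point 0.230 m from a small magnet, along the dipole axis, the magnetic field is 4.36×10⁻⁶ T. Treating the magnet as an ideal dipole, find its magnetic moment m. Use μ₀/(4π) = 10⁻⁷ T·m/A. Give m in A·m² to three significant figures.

m ≈ 0.265 A·m²

On axis B = (μ₀/4π)·2m/r³, so m = Br³·4π/(μ₀·2).
m = (4.36×10⁻⁶)·(0.230)³ / (2·10⁻⁷) = 0.2652 A·m².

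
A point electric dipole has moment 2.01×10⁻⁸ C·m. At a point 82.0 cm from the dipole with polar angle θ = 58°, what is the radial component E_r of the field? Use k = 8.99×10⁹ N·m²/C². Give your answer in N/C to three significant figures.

E_r ≈ 347 N/C

For a dipole, E_r = (2kp cosθ)/r³.
kp/r³ = (8.99×10⁹)(2.01×10⁻⁸)/(0.820)³ = 327.7 N/C.
E_r = 2·327.7·cos58° = 347.3 N/C.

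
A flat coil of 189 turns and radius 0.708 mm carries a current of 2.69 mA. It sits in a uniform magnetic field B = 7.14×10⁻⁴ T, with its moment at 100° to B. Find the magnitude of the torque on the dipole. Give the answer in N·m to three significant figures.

τ ≈ 5.63×10⁻¹⁰ N·m

m = NIA = NIπa² = 189·(0.00269)·π·(7.08×10⁻⁴)² = 8.006×10⁻⁷ A·m².
Torque on a magnetic dipole: τ = mB sinθ.
τ = (8.006×10⁻⁷)(7.14×10⁻⁴)·sin100° = 5.629×10⁻¹⁰ N·m.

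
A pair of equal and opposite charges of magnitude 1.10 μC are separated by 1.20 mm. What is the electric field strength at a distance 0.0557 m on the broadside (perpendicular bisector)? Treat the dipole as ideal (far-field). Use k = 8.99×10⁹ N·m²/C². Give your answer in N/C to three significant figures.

E ≈ 6.87×10⁴ N/C

Dipole moment p = qd = (1.10×10⁻⁶ C)(0.00120 m) = 1.32×10⁻⁹ C·m.
In the equatorial plane E = kp/r³.
E = (8.99×10⁹)(1.32×10⁻⁹) / (0.0557)³ = 6.867×10⁴ N/C.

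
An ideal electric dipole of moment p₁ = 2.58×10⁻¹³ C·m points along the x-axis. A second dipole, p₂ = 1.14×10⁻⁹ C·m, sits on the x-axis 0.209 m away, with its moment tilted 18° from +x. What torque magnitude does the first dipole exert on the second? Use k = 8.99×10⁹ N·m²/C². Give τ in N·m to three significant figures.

The second dipole sits on the axis of the first, so the field there is axial: E₁ = 2kp₁/r³ along +x.
E₁ = 2(8.99×10⁹)(2.58×10⁻¹³)/(0.209)³ = 0.5081 N/C.
Torque on the second dipole: τ = p₂ E₁ sinθ.
τ = (1.14×10⁻⁹)(0.5081)·sin18° = 1.790×10⁻¹⁰ N·m.

τ ≈ 1.79×10⁻¹⁰ N·m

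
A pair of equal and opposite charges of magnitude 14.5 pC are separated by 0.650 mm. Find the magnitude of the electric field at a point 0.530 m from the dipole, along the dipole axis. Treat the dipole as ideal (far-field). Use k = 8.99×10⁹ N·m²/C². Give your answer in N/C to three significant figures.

Dipole moment p = qd = (1.45×10⁻¹¹ C)(6.50×10⁻⁴ m) = 9.425×10⁻¹⁵ C·m.
On the dipole axis E = 2kp/r³.
E = 2·(8.99×10⁹)(9.425×10⁻¹⁵) / (0.530)³ = 0.001138 N/C.

E ≈ 0.00114 N/C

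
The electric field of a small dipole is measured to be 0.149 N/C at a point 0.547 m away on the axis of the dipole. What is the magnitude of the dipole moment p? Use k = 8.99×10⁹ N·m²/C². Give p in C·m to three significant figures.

On axis E = 2kp/r³, so p = Er³/(2k).
p = (0.149)·(0.547)³ / (2·8.99×10⁹) = 1.356×10⁻¹² C·m.

p ≈ 1.36×10⁻¹² C·m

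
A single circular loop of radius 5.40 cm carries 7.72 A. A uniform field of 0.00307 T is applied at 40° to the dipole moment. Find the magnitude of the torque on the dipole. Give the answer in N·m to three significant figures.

Magnetic moment m = IA = Iπa² = (7.72)·π·(0.0540)² = 0.07072 A·m².
Torque on a magnetic dipole: τ = mB sinθ.
τ = (0.07072)(0.00307)·sin40° = 1.396×10⁻⁴ N·m.

τ ≈ 1.40×10⁻⁴ N·m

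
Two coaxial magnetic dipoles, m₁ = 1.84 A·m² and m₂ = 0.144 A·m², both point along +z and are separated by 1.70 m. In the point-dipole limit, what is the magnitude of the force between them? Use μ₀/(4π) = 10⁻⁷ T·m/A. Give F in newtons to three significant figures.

F ≈ 1.90×10⁻⁸ N

On-axis B of dipole 1: B = (μ₀/4π)·2m₁/r³. Force on dipole 2: F = m₂·dB/dr.
dB/dr = −(μ₀/4π)·6m₁/r⁴, so |F| = (μ₀/4π)·6m₁m₂/r⁴.
F = 6(10⁻⁷)(1.84)(0.144)/(1.70)⁴ = 1.903×10⁻⁸ N.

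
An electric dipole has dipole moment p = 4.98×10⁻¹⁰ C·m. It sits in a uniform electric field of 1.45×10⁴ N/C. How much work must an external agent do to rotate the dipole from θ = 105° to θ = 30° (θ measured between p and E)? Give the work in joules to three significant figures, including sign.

W ≈ -8.12×10⁻⁶ J

W_ext = ΔU = U(θ₂) − U(θ₁) = −pE cosθ₂ − (−pE cosθ₁) = pE(cosθ₁ − cosθ₂).
W = (4.98×10⁻¹⁰)(1.45×10⁴)·(cos105° − cos30°) = (7.221×10⁻⁶)·(-1.1248) = -8.123×10⁻⁶ J.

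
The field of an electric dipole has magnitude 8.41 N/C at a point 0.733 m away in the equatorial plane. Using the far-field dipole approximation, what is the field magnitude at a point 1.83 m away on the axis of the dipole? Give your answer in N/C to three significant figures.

Dipole fields scale as 1/r³ in the far field.
The axial field is twice the equatorial field at the same r, so the geometry factor is 2/1.
E₂ = E₁ · (2/1) · (r₁/r₂)³ = 8.41 · 2 · (0.733/1.83)³.
(r₁/r₂)³ = (0.4005)³ = 0.06426.
E₂ ≈ 1.081 N/C.

E ≈ 1.08 N/C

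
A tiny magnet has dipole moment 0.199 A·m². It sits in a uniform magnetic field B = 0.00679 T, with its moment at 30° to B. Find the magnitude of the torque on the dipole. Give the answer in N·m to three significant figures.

τ ≈ 6.76×10⁻⁴ N·m

Torque on a magnetic dipole: τ = mB sinθ.
τ = (0.199)(0.00679)·sin30° = 6.756×10⁻⁴ N·m.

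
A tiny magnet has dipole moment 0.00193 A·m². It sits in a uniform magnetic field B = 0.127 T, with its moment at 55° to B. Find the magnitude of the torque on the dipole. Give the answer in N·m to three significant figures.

Torque on a magnetic dipole: τ = mB sinθ.
τ = (0.00193)(0.127)·sin55° = 2.008×10⁻⁴ N·m.

τ ≈ 2.01×10⁻⁴ N·m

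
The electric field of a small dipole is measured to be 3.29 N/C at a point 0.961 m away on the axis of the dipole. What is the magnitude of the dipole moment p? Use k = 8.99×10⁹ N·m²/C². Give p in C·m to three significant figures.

On axis E = 2kp/r³, so p = Er³/(2k).
p = (3.29)·(0.961)³ / (2·8.99×10⁹) = 1.624×10⁻¹⁰ C·m.

p ≈ 1.62×10⁻¹⁰ C·m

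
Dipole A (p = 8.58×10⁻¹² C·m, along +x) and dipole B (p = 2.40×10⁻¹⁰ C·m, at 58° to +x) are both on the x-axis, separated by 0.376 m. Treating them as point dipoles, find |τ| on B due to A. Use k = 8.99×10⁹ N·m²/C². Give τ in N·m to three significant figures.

τ ≈ 5.91×10⁻¹⁰ N·m

The second dipole sits on the axis of the first, so the field there is axial: E₁ = 2kp₁/r³ along +x.
E₁ = 2(8.99×10⁹)(8.58×10⁻¹²)/(0.376)³ = 2.902 N/C.
Torque on the second dipole: τ = p₂ E₁ sinθ.
τ = (2.40×10⁻¹⁰)(2.902)·sin58° = 5.907×10⁻¹⁰ N·m.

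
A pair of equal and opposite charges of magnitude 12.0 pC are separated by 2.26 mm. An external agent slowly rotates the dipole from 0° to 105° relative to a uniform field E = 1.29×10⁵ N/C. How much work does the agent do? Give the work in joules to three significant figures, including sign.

Dipole moment p = qd = (1.20×10⁻¹¹ C)(0.00226 m) = 2.712×10⁻¹⁴ C·m.
W_ext = ΔU = U(θ₂) − U(θ₁) = −pE cosθ₂ − (−pE cosθ₁) = pE(cosθ₁ − cosθ₂).
W = (2.712×10⁻¹⁴)(1.29×10⁵)·(cos0° − cos105°) = (3.498×10⁻⁹)·(+1.2588) = 4.404×10⁻⁹ J.

W ≈ 4.40×10⁻⁹ J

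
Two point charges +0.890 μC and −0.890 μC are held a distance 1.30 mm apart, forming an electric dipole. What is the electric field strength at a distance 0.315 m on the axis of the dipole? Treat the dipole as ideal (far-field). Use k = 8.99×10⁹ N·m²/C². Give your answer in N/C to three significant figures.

Dipole moment p = qd = (8.90×10⁻⁷ C)(0.00130 m) = 1.157×10⁻⁹ C·m.
On the dipole axis E = 2kp/r³.
E = 2·(8.99×10⁹)(1.157×10⁻⁹) / (0.315)³ = 665.6 N/C.

E ≈ 666 N/C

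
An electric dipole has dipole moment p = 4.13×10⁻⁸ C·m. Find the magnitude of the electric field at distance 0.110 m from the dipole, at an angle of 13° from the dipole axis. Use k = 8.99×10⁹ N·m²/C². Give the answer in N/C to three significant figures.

At angle θ the dipole field magnitude is E = (kp/r³)·√(1 + 3cos²θ).
kp/r³ = (8.99×10⁹)(4.13×10⁻⁸) / (0.110)³ = 2.790×10⁵ N/C.
√(1 + 3cos²13°) = √(1 + 3·0.9494) = √3.8482 ≈ 1.9617.
E ≈ 2.790×10⁵ × 1.962 = 5.472×10⁵ N/C.

E ≈ 5.47×10⁵ N/C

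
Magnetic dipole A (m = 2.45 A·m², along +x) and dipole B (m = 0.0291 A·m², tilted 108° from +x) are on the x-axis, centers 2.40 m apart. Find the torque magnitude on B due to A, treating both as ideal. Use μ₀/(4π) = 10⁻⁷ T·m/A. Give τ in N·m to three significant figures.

Dipole B is on the axis of dipole A, so B₁ there is axial: B₁ = (μ₀/4π)·2m₁/r³ along +x.
B₁ = 2(10⁻⁷)(2.45)/(2.40)³ = 3.545×10⁻⁸ T.
τ = m₂ B₁ sinθ.
τ = (0.0291)(3.545×10⁻⁸)·sin108° = 9.810×10⁻¹⁰ N·m.

τ ≈ 9.81×10⁻¹⁰ N·m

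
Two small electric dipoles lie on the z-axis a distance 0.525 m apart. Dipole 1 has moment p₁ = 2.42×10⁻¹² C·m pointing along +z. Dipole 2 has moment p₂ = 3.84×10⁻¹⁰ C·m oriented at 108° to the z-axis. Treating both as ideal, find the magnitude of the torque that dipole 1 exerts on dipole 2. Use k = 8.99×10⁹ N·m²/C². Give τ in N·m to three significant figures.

The second dipole sits on the axis of the first, so the field there is axial: E₁ = 2kp₁/r³ along +z.
E₁ = 2(8.99×10⁹)(2.42×10⁻¹²)/(0.525)³ = 0.3007 N/C.
Torque on the second dipole: τ = p₂ E₁ sinθ.
τ = (3.84×10⁻¹⁰)(0.3007)·sin108° = 1.098×10⁻¹⁰ N·m.

τ ≈ 1.10×10⁻¹⁰ N·m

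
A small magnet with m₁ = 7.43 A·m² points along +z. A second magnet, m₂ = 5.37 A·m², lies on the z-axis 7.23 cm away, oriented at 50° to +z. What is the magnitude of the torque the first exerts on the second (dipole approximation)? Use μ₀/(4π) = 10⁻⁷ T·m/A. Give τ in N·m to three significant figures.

Dipole B is on the axis of dipole A, so B₁ there is axial: B₁ = (μ₀/4π)·2m₁/r³ along +z.
B₁ = 2(10⁻⁷)(7.43)/(0.0723)³ = 0.003932 T.
τ = m₂ B₁ sinθ.
τ = (5.37)(0.003932)·sin50° = 0.01617 N·m.

τ ≈ 0.0162 N·m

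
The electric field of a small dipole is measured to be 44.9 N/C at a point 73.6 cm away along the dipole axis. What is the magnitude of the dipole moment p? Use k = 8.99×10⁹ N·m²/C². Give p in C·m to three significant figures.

On axis E = 2kp/r³, so p = Er³/(2k).
p = (44.9)·(0.736)³ / (2·8.99×10⁹) = 9.956×10⁻¹⁰ C·m.

p ≈ 9.96×10⁻¹⁰ C·m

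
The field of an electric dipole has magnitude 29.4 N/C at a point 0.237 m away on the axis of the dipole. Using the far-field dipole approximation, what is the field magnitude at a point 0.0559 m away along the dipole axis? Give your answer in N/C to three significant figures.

Dipole fields scale as 1/r³ in the far field; the geometry is the same at both points.
E₂ = E₁ · (r₁/r₂)³ = 29.4 · (0.237/0.0559)³.
(r₁/r₂)³ = (4.24)³ = 76.21.
E₂ ≈ 2241 N/C.

E ≈ 2240 N/C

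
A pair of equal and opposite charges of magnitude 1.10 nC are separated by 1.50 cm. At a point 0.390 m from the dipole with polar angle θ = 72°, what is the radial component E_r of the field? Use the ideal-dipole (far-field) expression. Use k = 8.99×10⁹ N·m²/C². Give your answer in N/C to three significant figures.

E_r ≈ 1.55 N/C

Dipole moment p = qd = (1.10×10⁻⁹ C)(0.0150 m) = 1.65×10⁻¹¹ C·m.
For a dipole, E_r = (2kp cosθ)/r³.
kp/r³ = (8.99×10⁹)(1.65×10⁻¹¹)/(0.390)³ = 2.501 N/C.
E_r = 2·2.501·cos72° = 1.545 N/C.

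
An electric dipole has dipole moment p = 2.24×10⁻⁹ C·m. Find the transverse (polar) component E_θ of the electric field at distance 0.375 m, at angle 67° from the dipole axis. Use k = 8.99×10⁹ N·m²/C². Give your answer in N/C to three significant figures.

For a dipole, E_θ = (kp sinθ)/r³.
kp/r³ = (8.99×10⁹)(2.24×10⁻⁹)/(0.375)³ = 381.9 N/C.
E_θ = 381.9·sin67° = 351.5 N/C.

E_θ ≈ 352 N/C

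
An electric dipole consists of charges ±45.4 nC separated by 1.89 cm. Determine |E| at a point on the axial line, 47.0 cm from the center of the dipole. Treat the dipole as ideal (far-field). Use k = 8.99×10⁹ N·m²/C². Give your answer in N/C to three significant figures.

E ≈ 149 N/C

Dipole moment p = qd = (4.54×10⁻⁸ C)(0.0189 m) = 8.581×10⁻¹⁰ C·m.
On the dipole axis E = 2kp/r³.
E = 2·(8.99×10⁹)(8.581×10⁻¹⁰) / (0.470)³ = 148.6 N/C.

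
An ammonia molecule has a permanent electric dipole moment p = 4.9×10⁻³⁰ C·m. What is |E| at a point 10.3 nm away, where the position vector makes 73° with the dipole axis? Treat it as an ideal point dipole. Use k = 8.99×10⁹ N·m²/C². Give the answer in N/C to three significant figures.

E ≈ 4.52×10⁴ N/C

At angle θ the dipole field magnitude is E = (kp/r³)·√(1 + 3cos²θ).
kp/r³ = (8.99×10⁹)(4.90×10⁻³⁰) / (1.03×10⁻⁸)³ = 4.031×10⁴ N/C.
√(1 + 3cos²73°) = √(1 + 3·0.0855) = √1.2564 ≈ 1.1209.
E ≈ 4.031×10⁴ × 1.121 = 4.519×10⁴ N/C.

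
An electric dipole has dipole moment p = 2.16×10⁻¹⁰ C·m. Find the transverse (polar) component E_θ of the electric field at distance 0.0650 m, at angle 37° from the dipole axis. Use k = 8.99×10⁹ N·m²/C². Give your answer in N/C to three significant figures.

E_θ ≈ 4260 N/C

For a dipole, E_θ = (kp sinθ)/r³.
kp/r³ = (8.99×10⁹)(2.16×10⁻¹⁰)/(0.0650)³ = 7071 N/C.
E_θ = 7071·sin37° = 4255 N/C.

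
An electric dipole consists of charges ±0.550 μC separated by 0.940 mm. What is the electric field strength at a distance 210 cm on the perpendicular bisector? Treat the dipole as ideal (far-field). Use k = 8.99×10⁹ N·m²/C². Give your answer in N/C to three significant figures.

Dipole moment p = qd = (5.50×10⁻⁷ C)(9.40×10⁻⁴ m) = 5.17×10⁻¹⁰ C·m.
On the perpendicular bisector E = kp/r³ (half the axial value at the same distance).
E = (8.99×10⁹)(5.17×10⁻¹⁰) / (2.10)³ = 0.5019 N/C.

E ≈ 0.502 N/C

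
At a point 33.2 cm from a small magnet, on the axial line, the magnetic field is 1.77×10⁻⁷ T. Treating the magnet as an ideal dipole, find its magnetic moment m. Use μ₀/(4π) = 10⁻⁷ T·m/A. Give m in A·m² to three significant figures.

m ≈ 0.0324 A·m²

On axis B = (μ₀/4π)·2m/r³, so m = Br³·4π/(μ₀·2).
m = (1.77×10⁻⁷)·(0.332)³ / (2·10⁻⁷) = 0.03239 A·m².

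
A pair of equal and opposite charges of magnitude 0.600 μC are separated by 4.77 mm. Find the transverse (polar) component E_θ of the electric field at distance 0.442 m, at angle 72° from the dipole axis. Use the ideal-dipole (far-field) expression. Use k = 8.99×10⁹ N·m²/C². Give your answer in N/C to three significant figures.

E_θ ≈ 283 N/C

Dipole moment p = qd = (6.00×10⁻⁷ C)(0.00477 m) = 2.862×10⁻⁹ C·m.
For a dipole, E_θ = (kp sinθ)/r³.
kp/r³ = (8.99×10⁹)(2.862×10⁻⁹)/(0.442)³ = 298.0 N/C.
E_θ = 298.0·sin72° = 283.4 N/C.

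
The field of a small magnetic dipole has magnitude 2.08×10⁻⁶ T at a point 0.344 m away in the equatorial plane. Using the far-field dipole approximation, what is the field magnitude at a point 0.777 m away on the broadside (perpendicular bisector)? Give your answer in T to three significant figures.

B ≈ 1.80×10⁻⁷ T

Dipole fields scale as 1/r³ in the far field; the geometry is the same at both points.
B₂ = B₁ · (r₁/r₂)³ = 2.08×10⁻⁶ · (0.344/0.777)³.
(r₁/r₂)³ = (0.4427)³ = 0.08678.
B₂ ≈ 1.805×10⁻⁷ T.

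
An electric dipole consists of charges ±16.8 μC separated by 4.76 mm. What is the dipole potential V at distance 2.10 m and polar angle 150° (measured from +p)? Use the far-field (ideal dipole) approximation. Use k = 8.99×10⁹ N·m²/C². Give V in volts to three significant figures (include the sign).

V ≈ -141 V

Dipole moment p = qd = (1.68×10⁻⁵ C)(0.00476 m) = 7.997×10⁻⁸ C·m.
The dipole potential is V = kp cosθ / r².
V = (8.99×10⁹)(7.997×10⁻⁸)·cos150° / (2.10)² = -141.2 V.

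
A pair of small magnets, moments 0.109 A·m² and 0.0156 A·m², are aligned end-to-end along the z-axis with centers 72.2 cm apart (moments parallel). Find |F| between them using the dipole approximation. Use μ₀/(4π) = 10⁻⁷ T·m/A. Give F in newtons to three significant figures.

F ≈ 3.75×10⁻⁹ N

On-axis B of dipole 1: B = (μ₀/4π)·2m₁/r³. Force on dipole 2: F = m₂·dB/dr.
dB/dr = −(μ₀/4π)·6m₁/r⁴, so |F| = (μ₀/4π)·6m₁m₂/r⁴.
F = 6(10⁻⁷)(0.109)(0.0156)/(0.722)⁴ = 3.755×10⁻⁹ N.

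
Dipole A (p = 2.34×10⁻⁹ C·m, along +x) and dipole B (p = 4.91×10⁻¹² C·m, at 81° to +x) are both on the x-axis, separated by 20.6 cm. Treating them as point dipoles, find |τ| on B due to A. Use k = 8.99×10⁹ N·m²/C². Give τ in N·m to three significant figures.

τ ≈ 2.33×10⁻⁸ N·m

The second dipole sits on the axis of the first, so the field there is axial: E₁ = 2kp₁/r³ along +x.
E₁ = 2(8.99×10⁹)(2.34×10⁻⁹)/(0.206)³ = 4813 N/C.
Torque on the second dipole: τ = p₂ E₁ sinθ.
τ = (4.91×10⁻¹²)(4813)·sin81° = 2.334×10⁻⁸ N·m.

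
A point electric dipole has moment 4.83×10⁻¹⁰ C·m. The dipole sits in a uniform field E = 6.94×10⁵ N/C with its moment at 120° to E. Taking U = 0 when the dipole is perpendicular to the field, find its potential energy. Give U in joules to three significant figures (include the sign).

U = −p·E = −pE cosθ.
U = −(4.83×10⁻¹⁰)(6.94×10⁵)·cos120° = 1.676×10⁻⁴ J.

U ≈ 1.68×10⁻⁴ J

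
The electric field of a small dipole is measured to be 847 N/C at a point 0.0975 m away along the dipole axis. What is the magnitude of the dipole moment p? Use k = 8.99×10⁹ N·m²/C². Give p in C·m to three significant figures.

p ≈ 4.37×10⁻¹¹ C·m

On axis E = 2kp/r³, so p = Er³/(2k).
p = (847)·(0.0975)³ / (2·8.99×10⁹) = 4.366×10⁻¹¹ C·m.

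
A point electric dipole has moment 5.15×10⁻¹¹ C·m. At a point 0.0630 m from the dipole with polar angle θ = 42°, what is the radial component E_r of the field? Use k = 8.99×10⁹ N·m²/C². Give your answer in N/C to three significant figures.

E_r ≈ 2750 N/C

For a dipole, E_r = (2kp cosθ)/r³.
kp/r³ = (8.99×10⁹)(5.15×10⁻¹¹)/(0.0630)³ = 1852 N/C.
E_r = 2·1852·cos42° = 2752 N/C.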